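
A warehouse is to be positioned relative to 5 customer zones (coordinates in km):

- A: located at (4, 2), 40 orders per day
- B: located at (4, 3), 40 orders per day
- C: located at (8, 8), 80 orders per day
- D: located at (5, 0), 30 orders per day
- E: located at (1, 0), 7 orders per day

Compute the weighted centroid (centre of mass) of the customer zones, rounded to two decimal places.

(5.67, 4.26)

The minimiser of Σwᵢ‖p−pᵢ‖² is the weighted centroid p* = (Σwᵢpᵢ)/(Σwᵢ).
Σwᵢ = 197.
Σwᵢxᵢ = 40·4 + 40·4 + 80·8 + 30·5 + 7·1 = 1117.
Σwᵢyᵢ = 40·2 + 40·3 + 80·8 + 30·0 + 7·0 = 840.
x* = 1117/197 = 5.67, y* = 840/197 = 4.26.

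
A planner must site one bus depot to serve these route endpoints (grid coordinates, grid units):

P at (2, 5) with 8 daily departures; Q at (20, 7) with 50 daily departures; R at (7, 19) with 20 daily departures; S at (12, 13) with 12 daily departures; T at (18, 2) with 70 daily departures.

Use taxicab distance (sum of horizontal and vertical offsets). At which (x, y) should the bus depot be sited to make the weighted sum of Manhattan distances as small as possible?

Manhattan distance separates: Σwᵢ(|x−xᵢ|+|y−yᵢ|) = Σwᵢ|x−xᵢ| + Σwᵢ|y−yᵢ|, so x and y are optimised independently as 1-D weighted medians.
Total weight W = 160; half = 80.
x-coordinate, sorted with cumulative weight:
  x=2 (P, w=8) cum 8
  x=7 (R, w=20) cum 28
  x=12 (S, w=12) cum 40
  x=18 (T, w=70) cum 110  ← median
  x=20 (Q, w=50) cum 160
⇒ x* = 18
y-coordinate, sorted with cumulative weight:
  y=2 (T, w=70) cum 70
  y=5 (P, w=8) cum 78
  y=7 (Q, w=50) cum 128  ← median
  y=13 (S, w=12) cum 140
  y=19 (R, w=20) cum 160
⇒ y* = 7

(18, 7)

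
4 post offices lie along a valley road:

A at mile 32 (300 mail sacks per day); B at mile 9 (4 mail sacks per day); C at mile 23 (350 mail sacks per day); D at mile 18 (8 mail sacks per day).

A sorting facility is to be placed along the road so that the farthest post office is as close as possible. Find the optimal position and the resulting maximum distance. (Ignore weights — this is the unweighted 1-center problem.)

location 20.5, max distance 11.5

The 1-center on a line is the midpoint of the two extreme points: leftmost at 9, rightmost at 32.
Optimal location = (9 + 32)/2 = 20.5; maximum distance = (32 − 9)/2 = 11.5.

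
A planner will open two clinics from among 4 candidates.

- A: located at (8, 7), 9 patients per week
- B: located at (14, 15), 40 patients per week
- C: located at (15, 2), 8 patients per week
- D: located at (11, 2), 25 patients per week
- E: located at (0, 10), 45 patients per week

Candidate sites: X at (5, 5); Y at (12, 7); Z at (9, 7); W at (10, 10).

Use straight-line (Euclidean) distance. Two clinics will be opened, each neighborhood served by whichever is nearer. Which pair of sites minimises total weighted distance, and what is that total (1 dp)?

{X, W}, total 849.9

Evaluate every pair (each demand assigned to the nearer of the two):
  {X, W}: total = 849.9
  {X, Y}: total = 854.6
  {Z, W}: total = 889.1
  {X, Z}: total = 901.7
  {Y, W}: total = 912.7
  {Y, Z}: total = 939.9
Best pair: {X, W} with total 849.9.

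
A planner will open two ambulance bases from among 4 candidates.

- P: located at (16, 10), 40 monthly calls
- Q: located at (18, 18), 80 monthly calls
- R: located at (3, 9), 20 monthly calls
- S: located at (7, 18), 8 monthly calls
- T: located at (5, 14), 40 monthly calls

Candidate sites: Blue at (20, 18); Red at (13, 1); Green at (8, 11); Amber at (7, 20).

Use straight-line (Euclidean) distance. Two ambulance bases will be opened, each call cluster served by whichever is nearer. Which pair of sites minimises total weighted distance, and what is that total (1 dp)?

Evaluate every pair (each demand assigned to the nearer of the two):
  {Blue, Green}: total = 816.5
  {Blue, Amber}: total = 1020.8
  {Blue, Red}: total = 1488.5
  {Green, Amber}: total = 1510.3
  {Red, Green}: total = 1633.0
  {Red, Amber}: total = 1777.0
Best pair: {Blue, Green} with total 816.5.

{Blue, Green}, total 816.5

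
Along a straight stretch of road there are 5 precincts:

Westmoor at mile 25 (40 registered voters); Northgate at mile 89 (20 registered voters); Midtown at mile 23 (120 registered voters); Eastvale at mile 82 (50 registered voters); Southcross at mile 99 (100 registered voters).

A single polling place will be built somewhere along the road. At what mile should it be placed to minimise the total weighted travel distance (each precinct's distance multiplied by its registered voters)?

For a sum of weighted absolute distances on a line, the optimum is the weighted median (not the mean). Total weight W = 330; half-weight = 165.
Sort by position and accumulate weight:
  mile 23 (Midtown, w=120) → cum 120
  mile 25 (Westmoor, w=40) → cum 160
  mile 82 (Eastvale, w=50) → cum 210  ≥ 165 → median here
  mile 89 (Northgate, w=20) → cum 230
  mile 99 (Southcross, w=100) → cum 330
Optimal location: mile 82.

x = 82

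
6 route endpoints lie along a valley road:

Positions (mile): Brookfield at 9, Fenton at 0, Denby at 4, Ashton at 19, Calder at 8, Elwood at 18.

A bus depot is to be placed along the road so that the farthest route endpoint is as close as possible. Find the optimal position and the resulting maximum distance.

The 1-center on a line is the midpoint of the two extreme points: leftmost at 0, rightmost at 19.
Optimal location = (0 + 19)/2 = 9.5; maximum distance = (19 − 0)/2 = 9.5.

location 9.5, max distance 9.5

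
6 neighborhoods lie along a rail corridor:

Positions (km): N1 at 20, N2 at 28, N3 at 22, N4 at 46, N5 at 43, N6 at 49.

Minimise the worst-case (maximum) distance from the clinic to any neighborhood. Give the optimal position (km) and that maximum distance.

location 34.5, max distance 14.5

The 1-center on a line is the midpoint of the two extreme points: leftmost at 20, rightmost at 49.
Optimal location = (20 + 49)/2 = 34.5; maximum distance = (49 − 20)/2 = 14.5.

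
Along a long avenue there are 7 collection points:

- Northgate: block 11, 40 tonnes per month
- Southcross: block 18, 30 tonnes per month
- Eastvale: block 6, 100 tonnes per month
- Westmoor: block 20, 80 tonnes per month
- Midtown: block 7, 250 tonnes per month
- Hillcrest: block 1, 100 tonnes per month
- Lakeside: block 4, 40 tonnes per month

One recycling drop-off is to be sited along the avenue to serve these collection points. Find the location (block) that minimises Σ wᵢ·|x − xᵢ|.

x = 7

For a sum of weighted absolute distances on a line, the optimum is the weighted median (not the mean). Total weight W = 640; half-weight = 320.
Sort by position and accumulate weight:
  block 1 (Hillcrest, w=100) → cum 100
  block 4 (Lakeside, w=40) → cum 140
  block 6 (Eastvale, w=100) → cum 240
  block 7 (Midtown, w=250) → cum 490  ≥ 320 → median here
  block 11 (Northgate, w=40) → cum 530
  block 18 (Southcross, w=30) → cum 560
  block 20 (Westmoor, w=80) → cum 640
Optimal location: block 7.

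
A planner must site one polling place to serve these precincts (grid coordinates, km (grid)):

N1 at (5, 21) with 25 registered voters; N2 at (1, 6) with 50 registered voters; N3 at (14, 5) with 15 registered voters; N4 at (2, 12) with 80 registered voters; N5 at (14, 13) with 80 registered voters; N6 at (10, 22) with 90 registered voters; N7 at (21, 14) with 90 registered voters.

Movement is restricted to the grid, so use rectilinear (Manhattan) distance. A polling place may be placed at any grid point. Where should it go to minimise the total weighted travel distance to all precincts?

(10, 13)

Manhattan distance separates: Σwᵢ(|x−xᵢ|+|y−yᵢ|) = Σwᵢ|x−xᵢ| + Σwᵢ|y−yᵢ|, so x and y are optimised independently as 1-D weighted medians.
Total weight W = 430; half = 215.
x-coordinate, sorted with cumulative weight:
  x=1 (N2, w=50) cum 50
  x=2 (N4, w=80) cum 130
  x=5 (N1, w=25) cum 155
  x=10 (N6, w=90) cum 245  ← median
  x=14 (N3, w=15) cum 260
  x=14 (N5, w=80) cum 340
  x=21 (N7, w=90) cum 430
⇒ x* = 10
y-coordinate, sorted with cumulative weight:
  y=5 (N3, w=15) cum 15
  y=6 (N2, w=50) cum 65
  y=12 (N4, w=80) cum 145
  y=13 (N5, w=80) cum 225  ← median
  y=14 (N7, w=90) cum 315
  y=21 (N1, w=25) cum 340
  y=22 (N6, w=90) cum 430
⇒ y* = 13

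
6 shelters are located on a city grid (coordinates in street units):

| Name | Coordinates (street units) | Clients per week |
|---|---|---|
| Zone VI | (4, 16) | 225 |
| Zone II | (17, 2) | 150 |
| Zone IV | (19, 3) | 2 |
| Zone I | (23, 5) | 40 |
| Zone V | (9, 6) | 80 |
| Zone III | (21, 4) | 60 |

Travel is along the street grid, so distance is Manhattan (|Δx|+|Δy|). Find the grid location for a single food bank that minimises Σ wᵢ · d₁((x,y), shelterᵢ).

(9, 6)

Manhattan distance separates: Σwᵢ(|x−xᵢ|+|y−yᵢ|) = Σwᵢ|x−xᵢ| + Σwᵢ|y−yᵢ|, so x and y are optimised independently as 1-D weighted medians.
Total weight W = 557; half = 278.5.
x-coordinate, sorted with cumulative weight:
  x=4 (Zone VI, w=225) cum 225
  x=9 (Zone V, w=80) cum 305  ← median
  x=17 (Zone II, w=150) cum 455
  x=19 (Zone IV, w=2) cum 457
  x=21 (Zone III, w=60) cum 517
  x=23 (Zone I, w=40) cum 557
⇒ x* = 9
y-coordinate, sorted with cumulative weight:
  y=2 (Zone II, w=150) cum 150
  y=3 (Zone IV, w=2) cum 152
  y=4 (Zone III, w=60) cum 212
  y=5 (Zone I, w=40) cum 252
  y=6 (Zone V, w=80) cum 332  ← median
  y=16 (Zone VI, w=225) cum 557
⇒ y* = 6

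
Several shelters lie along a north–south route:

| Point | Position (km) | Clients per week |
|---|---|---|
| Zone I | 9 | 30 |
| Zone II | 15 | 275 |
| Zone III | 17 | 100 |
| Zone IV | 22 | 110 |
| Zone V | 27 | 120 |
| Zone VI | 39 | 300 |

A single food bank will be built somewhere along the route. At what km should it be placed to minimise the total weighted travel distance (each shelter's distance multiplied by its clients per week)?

For a sum of weighted absolute distances on a line, the optimum is the weighted median (not the mean). Total weight W = 935; half-weight = 467.5.
Sort by position and accumulate weight:
  km 9 (Zone I, w=30) → cum 30
  km 15 (Zone II, w=275) → cum 305
  km 17 (Zone III, w=100) → cum 405
  km 22 (Zone IV, w=110) → cum 515  ≥ 467.5 → median here
  km 27 (Zone V, w=120) → cum 635
  km 39 (Zone VI, w=300) → cum 935
Optimal location: km 22.

x = 22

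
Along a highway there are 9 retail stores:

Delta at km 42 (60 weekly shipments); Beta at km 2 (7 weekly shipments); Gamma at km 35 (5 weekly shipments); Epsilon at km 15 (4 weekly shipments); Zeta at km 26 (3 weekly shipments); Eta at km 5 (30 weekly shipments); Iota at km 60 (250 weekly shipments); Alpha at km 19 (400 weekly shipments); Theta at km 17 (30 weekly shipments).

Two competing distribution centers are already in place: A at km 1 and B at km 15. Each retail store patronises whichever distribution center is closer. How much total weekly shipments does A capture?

37

The indifferent point is the midpoint (1+15)/2 = 8; retail stores left of it (closer to A at 1) go to A, those right go to B.
  Beta at 2 (w=7) → A
  Eta at 5 (w=30) → A
  Epsilon at 15 (w=4) → B
  Theta at 17 (w=30) → B
  Alpha at 19 (w=400) → B
  Zeta at 26 (w=3) → B
  Gamma at 35 (w=5) → B
  Delta at 42 (w=60) → B
  Iota at 60 (w=250) → B
A captures 37; B captures 752.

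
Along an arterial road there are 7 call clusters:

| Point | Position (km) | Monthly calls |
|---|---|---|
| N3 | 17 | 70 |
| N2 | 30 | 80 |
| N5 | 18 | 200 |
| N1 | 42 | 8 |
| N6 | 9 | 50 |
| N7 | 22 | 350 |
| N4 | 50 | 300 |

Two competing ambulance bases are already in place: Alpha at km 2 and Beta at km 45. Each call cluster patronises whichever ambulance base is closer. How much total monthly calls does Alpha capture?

670

The indifferent point is the midpoint (2+45)/2 = 23.5; call clusters left of it (closer to Alpha at 2) go to Alpha, those right go to Beta.
  N6 at 9 (w=50) → Alpha
  N3 at 17 (w=70) → Alpha
  N5 at 18 (w=200) → Alpha
  N7 at 22 (w=350) → Alpha
  N2 at 30 (w=80) → Beta
  N1 at 42 (w=8) → Beta
  N4 at 50 (w=300) → Beta
Alpha captures 670; Beta captures 388.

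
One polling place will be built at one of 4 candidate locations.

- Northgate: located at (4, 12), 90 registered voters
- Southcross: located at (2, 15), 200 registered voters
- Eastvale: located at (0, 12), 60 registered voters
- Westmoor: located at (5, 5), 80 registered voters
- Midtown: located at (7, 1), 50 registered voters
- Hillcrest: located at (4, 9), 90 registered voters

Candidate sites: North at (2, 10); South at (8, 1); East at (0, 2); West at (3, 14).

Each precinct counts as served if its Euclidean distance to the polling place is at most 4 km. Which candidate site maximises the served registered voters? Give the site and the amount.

Coverage radius r = 4 km; a point is covered iff (Δx)²+(Δy)² ≤ 4² = 16.
  North (2, 10): covers {Northgate, Eastvale, Hillcrest} → 240
  South (8, 1): covers {Midtown} → 50
  East (0, 2): covers {none} → 0
  West (3, 14): covers {Northgate, Southcross, Eastvale} → 350
Maximum coverage at West: 350 registered voters.

West, covering 350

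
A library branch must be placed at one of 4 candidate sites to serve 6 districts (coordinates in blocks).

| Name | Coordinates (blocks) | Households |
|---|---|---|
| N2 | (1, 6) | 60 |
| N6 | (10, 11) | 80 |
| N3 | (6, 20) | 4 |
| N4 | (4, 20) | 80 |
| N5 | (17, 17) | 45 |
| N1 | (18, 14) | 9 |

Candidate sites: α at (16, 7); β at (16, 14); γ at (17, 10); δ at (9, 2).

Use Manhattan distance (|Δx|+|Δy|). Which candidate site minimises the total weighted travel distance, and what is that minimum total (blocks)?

β, total 3802 blocks

Total weighted distance at each candidate:
  α (16, 7): total = 4428
  β (16, 14): total = 3802
  γ (17, 10): total = 4124
  δ (9, 2): total = 4668
Minimum is at β with total 3802 blocks.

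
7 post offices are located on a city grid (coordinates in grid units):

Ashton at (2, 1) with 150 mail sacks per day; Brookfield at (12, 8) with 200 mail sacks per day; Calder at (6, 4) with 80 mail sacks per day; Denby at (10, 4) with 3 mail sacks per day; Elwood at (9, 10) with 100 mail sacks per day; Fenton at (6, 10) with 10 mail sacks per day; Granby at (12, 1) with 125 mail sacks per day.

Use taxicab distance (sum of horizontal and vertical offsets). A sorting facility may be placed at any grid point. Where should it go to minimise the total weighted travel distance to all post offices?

Manhattan distance separates: Σwᵢ(|x−xᵢ|+|y−yᵢ|) = Σwᵢ|x−xᵢ| + Σwᵢ|y−yᵢ|, so x and y are optimised independently as 1-D weighted medians.
Total weight W = 668; half = 334.
x-coordinate, sorted with cumulative weight:
  x=2 (Ashton, w=150) cum 150
  x=6 (Calder, w=80) cum 230
  x=6 (Fenton, w=10) cum 240
  x=9 (Elwood, w=100) cum 340  ← median
  x=10 (Denby, w=3) cum 343
  x=12 (Brookfield, w=200) cum 543
  x=12 (Granby, w=125) cum 668
⇒ x* = 9
y-coordinate, sorted with cumulative weight:
  y=1 (Ashton, w=150) cum 150
  y=1 (Granby, w=125) cum 275
  y=4 (Calder, w=80) cum 355  ← median
  y=4 (Denby, w=3) cum 358
  y=8 (Brookfield, w=200) cum 558
  y=10 (Elwood, w=100) cum 658
  y=10 (Fenton, w=10) cum 668
⇒ y* = 4

(9, 4)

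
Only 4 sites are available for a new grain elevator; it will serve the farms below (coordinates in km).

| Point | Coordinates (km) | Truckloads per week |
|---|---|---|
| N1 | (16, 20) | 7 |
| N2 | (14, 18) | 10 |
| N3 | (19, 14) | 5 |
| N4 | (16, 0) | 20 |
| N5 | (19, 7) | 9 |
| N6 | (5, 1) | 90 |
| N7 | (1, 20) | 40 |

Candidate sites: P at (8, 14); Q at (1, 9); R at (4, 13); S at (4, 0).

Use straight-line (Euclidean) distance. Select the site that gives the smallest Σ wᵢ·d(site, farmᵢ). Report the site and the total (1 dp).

Total weighted distance at each candidate:
  P (8, 14): total = 2206.5
  Q (1, 9): total = 2139.6
  R (4, 13): total = 2171.8
  S (4, 0): total = 1797.0
Minimum is at S with total 1797.0 km.

S, total 1797.0 km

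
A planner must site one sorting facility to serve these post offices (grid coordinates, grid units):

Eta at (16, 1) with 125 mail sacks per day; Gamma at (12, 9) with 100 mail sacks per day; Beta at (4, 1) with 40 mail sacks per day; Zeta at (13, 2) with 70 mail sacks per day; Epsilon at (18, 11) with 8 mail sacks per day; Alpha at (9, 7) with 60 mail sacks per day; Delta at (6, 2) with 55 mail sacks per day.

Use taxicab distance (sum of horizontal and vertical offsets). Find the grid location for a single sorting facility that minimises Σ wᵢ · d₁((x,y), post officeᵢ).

Manhattan distance separates: Σwᵢ(|x−xᵢ|+|y−yᵢ|) = Σwᵢ|x−xᵢ| + Σwᵢ|y−yᵢ|, so x and y are optimised independently as 1-D weighted medians.
Total weight W = 458; half = 229.
x-coordinate, sorted with cumulative weight:
  x=4 (Beta, w=40) cum 40
  x=6 (Delta, w=55) cum 95
  x=9 (Alpha, w=60) cum 155
  x=12 (Gamma, w=100) cum 255  ← median
  x=13 (Zeta, w=70) cum 325
  x=16 (Eta, w=125) cum 450
  x=18 (Epsilon, w=8) cum 458
⇒ x* = 12
y-coordinate, sorted with cumulative weight:
  y=1 (Eta, w=125) cum 125
  y=1 (Beta, w=40) cum 165
  y=2 (Zeta, w=70) cum 235  ← median
  y=2 (Delta, w=55) cum 290
  y=7 (Alpha, w=60) cum 350
  y=9 (Gamma, w=100) cum 450
  y=11 (Epsilon, w=8) cum 458
⇒ y* = 2

(12, 2)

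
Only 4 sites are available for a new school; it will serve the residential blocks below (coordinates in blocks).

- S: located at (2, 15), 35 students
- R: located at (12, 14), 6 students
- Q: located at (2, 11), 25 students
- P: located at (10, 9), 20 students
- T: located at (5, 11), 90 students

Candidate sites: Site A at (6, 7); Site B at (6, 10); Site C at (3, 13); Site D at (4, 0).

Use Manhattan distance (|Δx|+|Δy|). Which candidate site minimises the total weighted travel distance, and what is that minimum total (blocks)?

Total weighted distance at each candidate:
  Site A (6, 7): total = 1268
  Site B (6, 10): total = 780
  Site C (3, 13): total = 820
  Site D (4, 0): total = 2432
Minimum is at Site B with total 780 blocks.

Site B, total 780 blocks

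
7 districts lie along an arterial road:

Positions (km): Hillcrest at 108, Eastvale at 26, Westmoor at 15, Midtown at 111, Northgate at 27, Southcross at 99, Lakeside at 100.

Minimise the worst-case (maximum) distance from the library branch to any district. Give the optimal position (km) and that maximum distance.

The 1-center on a line is the midpoint of the two extreme points: leftmost at 15, rightmost at 111.
Optimal location = (15 + 111)/2 = 63; maximum distance = (111 − 15)/2 = 48.

location 63, max distance 48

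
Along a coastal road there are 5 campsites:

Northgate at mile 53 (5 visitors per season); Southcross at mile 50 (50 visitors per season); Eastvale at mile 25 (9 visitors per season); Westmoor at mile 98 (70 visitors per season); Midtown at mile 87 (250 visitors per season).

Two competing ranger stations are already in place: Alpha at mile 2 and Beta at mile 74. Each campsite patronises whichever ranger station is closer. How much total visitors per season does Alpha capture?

9

The indifferent point is the midpoint (2+74)/2 = 38; campsites left of it (closer to Alpha at 2) go to Alpha, those right go to Beta.
  Eastvale at 25 (w=9) → Alpha
  Southcross at 50 (w=50) → Beta
  Northgate at 53 (w=5) → Beta
  Midtown at 87 (w=250) → Beta
  Westmoor at 98 (w=70) → Beta
Alpha captures 9; Beta captures 375.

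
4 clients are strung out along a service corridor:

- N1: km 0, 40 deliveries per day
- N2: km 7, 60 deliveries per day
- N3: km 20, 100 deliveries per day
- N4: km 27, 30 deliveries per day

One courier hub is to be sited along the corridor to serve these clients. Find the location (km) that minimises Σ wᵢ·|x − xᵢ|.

x = 20

For a sum of weighted absolute distances on a line, the optimum is the weighted median (not the mean). Total weight W = 230; half-weight = 115.
Sort by position and accumulate weight:
  km 0 (N1, w=40) → cum 40
  km 7 (N2, w=60) → cum 100
  km 20 (N3, w=100) → cum 200  ≥ 115 → median here
  km 27 (N4, w=30) → cum 230
Optimal location: km 20.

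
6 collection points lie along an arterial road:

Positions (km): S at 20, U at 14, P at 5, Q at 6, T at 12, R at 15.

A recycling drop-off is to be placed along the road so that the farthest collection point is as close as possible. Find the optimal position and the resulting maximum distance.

location 12.5, max distance 7.5

The 1-center on a line is the midpoint of the two extreme points: leftmost at 5, rightmost at 20.
Optimal location = (5 + 20)/2 = 12.5; maximum distance = (20 − 5)/2 = 7.5.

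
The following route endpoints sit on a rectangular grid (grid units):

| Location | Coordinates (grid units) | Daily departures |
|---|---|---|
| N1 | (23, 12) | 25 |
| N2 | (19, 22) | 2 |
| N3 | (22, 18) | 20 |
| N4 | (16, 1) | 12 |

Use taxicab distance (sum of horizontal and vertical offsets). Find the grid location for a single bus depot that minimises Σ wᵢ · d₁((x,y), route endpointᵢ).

Manhattan distance separates: Σwᵢ(|x−xᵢ|+|y−yᵢ|) = Σwᵢ|x−xᵢ| + Σwᵢ|y−yᵢ|, so x and y are optimised independently as 1-D weighted medians.
Total weight W = 59; half = 29.5.
x-coordinate, sorted with cumulative weight:
  x=16 (N4, w=12) cum 12
  x=19 (N2, w=2) cum 14
  x=22 (N3, w=20) cum 34  ← median
  x=23 (N1, w=25) cum 59
⇒ x* = 22
y-coordinate, sorted with cumulative weight:
  y=1 (N4, w=12) cum 12
  y=12 (N1, w=25) cum 37  ← median
  y=18 (N3, w=20) cum 57
  y=22 (N2, w=2) cum 59
⇒ y* = 12

(22, 12)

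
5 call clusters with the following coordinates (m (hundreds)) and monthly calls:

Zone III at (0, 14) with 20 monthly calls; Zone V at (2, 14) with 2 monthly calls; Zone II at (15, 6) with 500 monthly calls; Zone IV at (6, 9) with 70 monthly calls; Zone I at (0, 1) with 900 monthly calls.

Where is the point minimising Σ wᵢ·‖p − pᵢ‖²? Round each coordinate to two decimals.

The minimiser of Σwᵢ‖p−pᵢ‖² is the weighted centroid p* = (Σwᵢpᵢ)/(Σwᵢ).
Σwᵢ = 1492.
Σwᵢxᵢ = 20·0 + 2·2 + 500·15 + 70·6 + 900·0 = 7924.
Σwᵢyᵢ = 20·14 + 2·14 + 500·6 + 70·9 + 900·1 = 4838.
x* = 7924/1492 = 5.31, y* = 4838/1492 = 3.24.

(5.31, 3.24)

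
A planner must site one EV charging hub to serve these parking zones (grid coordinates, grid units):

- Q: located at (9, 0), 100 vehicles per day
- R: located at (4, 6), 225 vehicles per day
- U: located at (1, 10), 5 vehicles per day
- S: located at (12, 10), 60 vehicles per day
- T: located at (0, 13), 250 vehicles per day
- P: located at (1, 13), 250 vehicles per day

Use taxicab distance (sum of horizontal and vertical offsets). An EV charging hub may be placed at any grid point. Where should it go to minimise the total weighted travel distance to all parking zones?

(1, 13)

Manhattan distance separates: Σwᵢ(|x−xᵢ|+|y−yᵢ|) = Σwᵢ|x−xᵢ| + Σwᵢ|y−yᵢ|, so x and y are optimised independently as 1-D weighted medians.
Total weight W = 890; half = 445.
x-coordinate, sorted with cumulative weight:
  x=0 (T, w=250) cum 250
  x=1 (U, w=5) cum 255
  x=1 (P, w=250) cum 505  ← median
  x=4 (R, w=225) cum 730
  x=9 (Q, w=100) cum 830
  x=12 (S, w=60) cum 890
⇒ x* = 1
y-coordinate, sorted with cumulative weight:
  y=0 (Q, w=100) cum 100
  y=6 (R, w=225) cum 325
  y=10 (U, w=5) cum 330
  y=10 (S, w=60) cum 390
  y=13 (T, w=250) cum 640  ← median
  y=13 (P, w=250) cum 890
⇒ y* = 13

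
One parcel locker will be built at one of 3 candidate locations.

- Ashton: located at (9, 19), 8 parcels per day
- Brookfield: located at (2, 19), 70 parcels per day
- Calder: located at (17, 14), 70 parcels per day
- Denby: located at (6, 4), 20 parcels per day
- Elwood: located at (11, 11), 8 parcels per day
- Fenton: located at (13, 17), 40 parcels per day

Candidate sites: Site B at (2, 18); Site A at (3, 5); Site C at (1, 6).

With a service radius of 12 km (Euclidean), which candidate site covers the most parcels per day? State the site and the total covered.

Site B, covering 126

Coverage radius r = 12 km; a point is covered iff (Δx)²+(Δy)² ≤ 12² = 144.
  Site B (2, 18): covers {Ashton, Brookfield, Elwood, Fenton} → 126
  Site A (3, 5): covers {Denby, Elwood} → 28
  Site C (1, 6): covers {Denby, Elwood} → 28
Maximum coverage at Site B: 126 parcels per day.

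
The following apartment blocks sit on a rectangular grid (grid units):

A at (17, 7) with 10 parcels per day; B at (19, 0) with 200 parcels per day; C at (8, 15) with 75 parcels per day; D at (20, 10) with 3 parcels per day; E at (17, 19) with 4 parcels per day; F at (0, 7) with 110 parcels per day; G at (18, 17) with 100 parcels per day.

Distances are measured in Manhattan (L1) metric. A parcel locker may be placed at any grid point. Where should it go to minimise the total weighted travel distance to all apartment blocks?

Manhattan distance separates: Σwᵢ(|x−xᵢ|+|y−yᵢ|) = Σwᵢ|x−xᵢ| + Σwᵢ|y−yᵢ|, so x and y are optimised independently as 1-D weighted medians.
Total weight W = 502; half = 251.
x-coordinate, sorted with cumulative weight:
  x=0 (F, w=110) cum 110
  x=8 (C, w=75) cum 185
  x=17 (A, w=10) cum 195
  x=17 (E, w=4) cum 199
  x=18 (G, w=100) cum 299  ← median
  x=19 (B, w=200) cum 499
  x=20 (D, w=3) cum 502
⇒ x* = 18
y-coordinate, sorted with cumulative weight:
  y=0 (B, w=200) cum 200
  y=7 (A, w=10) cum 210
  y=7 (F, w=110) cum 320  ← median
  y=10 (D, w=3) cum 323
  y=15 (C, w=75) cum 398
  y=17 (G, w=100) cum 498
  y=19 (E, w=4) cum 502
⇒ y* = 7

(18, 7)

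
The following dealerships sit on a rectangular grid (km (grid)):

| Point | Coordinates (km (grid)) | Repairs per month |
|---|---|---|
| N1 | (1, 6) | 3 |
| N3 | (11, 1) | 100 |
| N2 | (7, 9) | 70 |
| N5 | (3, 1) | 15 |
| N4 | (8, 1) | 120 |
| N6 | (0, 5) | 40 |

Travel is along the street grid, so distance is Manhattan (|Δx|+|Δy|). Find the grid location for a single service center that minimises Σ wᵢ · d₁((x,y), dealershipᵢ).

Manhattan distance separates: Σwᵢ(|x−xᵢ|+|y−yᵢ|) = Σwᵢ|x−xᵢ| + Σwᵢ|y−yᵢ|, so x and y are optimised independently as 1-D weighted medians.
Total weight W = 348; half = 174.
x-coordinate, sorted with cumulative weight:
  x=0 (N6, w=40) cum 40
  x=1 (N1, w=3) cum 43
  x=3 (N5, w=15) cum 58
  x=7 (N2, w=70) cum 128
  x=8 (N4, w=120) cum 248  ← median
  x=11 (N3, w=100) cum 348
⇒ x* = 8
y-coordinate, sorted with cumulative weight:
  y=1 (N3, w=100) cum 100
  y=1 (N5, w=15) cum 115
  y=1 (N4, w=120) cum 235  ← median
  y=5 (N6, w=40) cum 275
  y=6 (N1, w=3) cum 278
  y=9 (N2, w=70) cum 348
⇒ y* = 1

(8, 1)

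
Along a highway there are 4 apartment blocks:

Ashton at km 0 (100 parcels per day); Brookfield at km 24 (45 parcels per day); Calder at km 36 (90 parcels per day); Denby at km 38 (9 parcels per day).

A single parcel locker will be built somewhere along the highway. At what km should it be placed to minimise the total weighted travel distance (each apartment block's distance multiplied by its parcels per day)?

x = 24

For a sum of weighted absolute distances on a line, the optimum is the weighted median (not the mean). Total weight W = 244; half-weight = 122.
Sort by position and accumulate weight:
  km 0 (Ashton, w=100) → cum 100
  km 24 (Brookfield, w=45) → cum 145  ≥ 122 → median here
  km 36 (Calder, w=90) → cum 235
  km 38 (Denby, w=9) → cum 244
Optimal location: km 24.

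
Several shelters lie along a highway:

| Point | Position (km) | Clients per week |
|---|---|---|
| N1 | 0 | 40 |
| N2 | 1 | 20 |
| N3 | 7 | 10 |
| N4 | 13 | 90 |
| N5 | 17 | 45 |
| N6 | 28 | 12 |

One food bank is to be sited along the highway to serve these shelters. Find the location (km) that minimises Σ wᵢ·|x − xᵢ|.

For a sum of weighted absolute distances on a line, the optimum is the weighted median (not the mean). Total weight W = 217; half-weight = 108.5.
Sort by position and accumulate weight:
  km 0 (N1, w=40) → cum 40
  km 1 (N2, w=20) → cum 60
  km 7 (N3, w=10) → cum 70
  km 13 (N4, w=90) → cum 160  ≥ 108.5 → median here
  km 17 (N5, w=45) → cum 205
  km 28 (N6, w=12) → cum 217
Optimal location: km 13.

x = 13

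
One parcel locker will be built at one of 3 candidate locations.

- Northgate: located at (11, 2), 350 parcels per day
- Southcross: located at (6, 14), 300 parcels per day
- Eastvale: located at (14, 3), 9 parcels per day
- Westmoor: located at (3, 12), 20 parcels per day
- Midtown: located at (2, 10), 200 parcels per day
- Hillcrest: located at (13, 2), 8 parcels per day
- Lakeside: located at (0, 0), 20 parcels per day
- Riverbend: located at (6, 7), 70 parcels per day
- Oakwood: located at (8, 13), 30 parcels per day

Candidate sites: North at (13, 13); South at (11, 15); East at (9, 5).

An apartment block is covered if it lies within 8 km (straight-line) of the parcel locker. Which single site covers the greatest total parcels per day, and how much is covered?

Coverage radius r = 8 km; a point is covered iff (Δx)²+(Δy)² ≤ 8² = 64.
  North (13, 13): covers {Southcross, Oakwood} → 330
  South (11, 15): covers {Southcross, Oakwood} → 330
  East (9, 5): covers {Northgate, Eastvale, Hillcrest, Riverbend} → 437
Maximum coverage at East: 437 parcels per day.

East, covering 437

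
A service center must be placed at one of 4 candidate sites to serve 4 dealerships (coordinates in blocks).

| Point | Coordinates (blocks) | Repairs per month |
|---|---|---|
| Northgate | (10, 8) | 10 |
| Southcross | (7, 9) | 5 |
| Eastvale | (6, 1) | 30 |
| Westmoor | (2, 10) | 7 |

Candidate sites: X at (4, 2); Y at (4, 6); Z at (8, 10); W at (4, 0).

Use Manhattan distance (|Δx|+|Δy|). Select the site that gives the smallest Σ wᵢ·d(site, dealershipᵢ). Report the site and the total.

Total weighted distance at each candidate:
  X (4, 2): total = 330
  Y (4, 6): total = 362
  Z (8, 10): total = 422
  W (4, 0): total = 374
Minimum is at X with total 330 blocks.

X, total 330 blocks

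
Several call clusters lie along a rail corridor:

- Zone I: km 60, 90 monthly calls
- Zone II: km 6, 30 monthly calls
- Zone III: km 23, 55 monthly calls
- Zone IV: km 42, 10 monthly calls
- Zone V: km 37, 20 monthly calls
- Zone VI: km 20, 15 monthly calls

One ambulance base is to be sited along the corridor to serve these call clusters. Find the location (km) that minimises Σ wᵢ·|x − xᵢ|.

For a sum of weighted absolute distances on a line, the optimum is the weighted median (not the mean). Total weight W = 220; half-weight = 110.
Sort by position and accumulate weight:
  km 6 (Zone II, w=30) → cum 30
  km 20 (Zone VI, w=15) → cum 45
  km 23 (Zone III, w=55) → cum 100
  km 37 (Zone V, w=20) → cum 120  ≥ 110 → median here
  km 42 (Zone IV, w=10) → cum 130
  km 60 (Zone I, w=90) → cum 220
Optimal location: km 37.

x = 37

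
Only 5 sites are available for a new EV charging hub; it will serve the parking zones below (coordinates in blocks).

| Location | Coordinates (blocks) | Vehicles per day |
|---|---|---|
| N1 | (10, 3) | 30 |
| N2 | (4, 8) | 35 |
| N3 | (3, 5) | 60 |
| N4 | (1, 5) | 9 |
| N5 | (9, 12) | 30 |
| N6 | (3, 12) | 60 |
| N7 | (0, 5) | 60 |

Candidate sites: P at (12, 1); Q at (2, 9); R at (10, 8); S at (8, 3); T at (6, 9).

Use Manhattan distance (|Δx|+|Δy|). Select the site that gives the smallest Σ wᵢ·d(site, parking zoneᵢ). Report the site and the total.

Q, total 1770 blocks

Total weighted distance at each candidate:
  P (12, 1): total = 4140
  Q (2, 9): total = 1770
  R (10, 8): total = 2658
  S (8, 3): total = 2616
  T (6, 9): total = 2046
Minimum is at Q with total 1770 blocks.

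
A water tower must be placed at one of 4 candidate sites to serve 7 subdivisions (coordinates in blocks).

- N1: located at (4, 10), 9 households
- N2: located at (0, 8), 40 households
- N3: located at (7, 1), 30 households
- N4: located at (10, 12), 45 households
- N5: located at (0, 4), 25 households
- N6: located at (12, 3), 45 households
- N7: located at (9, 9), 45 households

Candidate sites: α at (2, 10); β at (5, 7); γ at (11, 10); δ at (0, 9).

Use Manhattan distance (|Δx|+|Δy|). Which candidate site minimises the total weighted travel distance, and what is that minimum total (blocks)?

β, total 1931 blocks

Total weighted distance at each candidate:
  α (2, 10): total = 2373
  β (5, 7): total = 1931
  γ (11, 10): total = 2028
  δ (0, 9): total = 2460
Minimum is at β with total 1931 blocks.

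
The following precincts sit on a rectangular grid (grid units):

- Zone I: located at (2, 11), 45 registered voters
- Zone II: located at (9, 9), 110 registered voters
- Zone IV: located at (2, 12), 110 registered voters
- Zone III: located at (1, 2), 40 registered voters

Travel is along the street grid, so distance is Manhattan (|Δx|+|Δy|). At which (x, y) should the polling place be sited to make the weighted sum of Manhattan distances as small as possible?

Manhattan distance separates: Σwᵢ(|x−xᵢ|+|y−yᵢ|) = Σwᵢ|x−xᵢ| + Σwᵢ|y−yᵢ|, so x and y are optimised independently as 1-D weighted medians.
Total weight W = 305; half = 152.5.
x-coordinate, sorted with cumulative weight:
  x=1 (Zone III, w=40) cum 40
  x=2 (Zone I, w=45) cum 85
  x=2 (Zone IV, w=110) cum 195  ← median
  x=9 (Zone II, w=110) cum 305
⇒ x* = 2
y-coordinate, sorted with cumulative weight:
  y=2 (Zone III, w=40) cum 40
  y=9 (Zone II, w=110) cum 150
  y=11 (Zone I, w=45) cum 195  ← median
  y=12 (Zone IV, w=110) cum 305
⇒ y* = 11

(2, 11)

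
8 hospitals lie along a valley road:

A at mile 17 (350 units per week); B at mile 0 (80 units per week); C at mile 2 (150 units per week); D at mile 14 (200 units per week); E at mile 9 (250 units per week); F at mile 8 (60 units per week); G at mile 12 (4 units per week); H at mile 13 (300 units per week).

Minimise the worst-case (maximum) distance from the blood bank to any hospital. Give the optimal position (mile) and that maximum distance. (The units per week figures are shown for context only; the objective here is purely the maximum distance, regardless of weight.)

location 8.5, max distance 8.5

The 1-center on a line is the midpoint of the two extreme points: leftmost at 0, rightmost at 17.
Optimal location = (0 + 17)/2 = 8.5; maximum distance = (17 − 0)/2 = 8.5.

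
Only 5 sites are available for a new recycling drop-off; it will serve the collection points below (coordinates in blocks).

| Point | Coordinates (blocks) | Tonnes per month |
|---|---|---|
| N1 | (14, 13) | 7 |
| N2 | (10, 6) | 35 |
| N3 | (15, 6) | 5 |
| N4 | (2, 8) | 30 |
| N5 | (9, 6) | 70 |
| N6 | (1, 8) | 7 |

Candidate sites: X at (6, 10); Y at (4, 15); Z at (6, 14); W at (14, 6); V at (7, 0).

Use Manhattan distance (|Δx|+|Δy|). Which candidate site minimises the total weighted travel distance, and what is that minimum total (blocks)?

W, total 1069 blocks

Total weighted distance at each candidate:
  X (6, 10): total = 1141
  Y (4, 15): total = 2029
  Z (6, 14): total = 1715
  W (14, 6): total = 1069
  V (7, 0): total = 1573
Minimum is at W with total 1069 blocks.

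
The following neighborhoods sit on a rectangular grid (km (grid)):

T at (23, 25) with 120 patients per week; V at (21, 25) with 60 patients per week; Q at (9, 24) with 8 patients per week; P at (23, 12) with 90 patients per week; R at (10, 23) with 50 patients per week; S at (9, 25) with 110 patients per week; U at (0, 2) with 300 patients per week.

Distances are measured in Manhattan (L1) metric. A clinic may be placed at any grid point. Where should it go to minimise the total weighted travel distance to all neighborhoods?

(9, 12)

Manhattan distance separates: Σwᵢ(|x−xᵢ|+|y−yᵢ|) = Σwᵢ|x−xᵢ| + Σwᵢ|y−yᵢ|, so x and y are optimised independently as 1-D weighted medians.
Total weight W = 738; half = 369.
x-coordinate, sorted with cumulative weight:
  x=0 (U, w=300) cum 300
  x=9 (Q, w=8) cum 308
  x=9 (S, w=110) cum 418  ← median
  x=10 (R, w=50) cum 468
  x=21 (V, w=60) cum 528
  x=23 (T, w=120) cum 648
  x=23 (P, w=90) cum 738
⇒ x* = 9
y-coordinate, sorted with cumulative weight:
  y=2 (U, w=300) cum 300
  y=12 (P, w=90) cum 390  ← median
  y=23 (R, w=50) cum 440
  y=24 (Q, w=8) cum 448
  y=25 (T, w=120) cum 568
  y=25 (V, w=60) cum 628
  y=25 (S, w=110) cum 738
⇒ y* = 12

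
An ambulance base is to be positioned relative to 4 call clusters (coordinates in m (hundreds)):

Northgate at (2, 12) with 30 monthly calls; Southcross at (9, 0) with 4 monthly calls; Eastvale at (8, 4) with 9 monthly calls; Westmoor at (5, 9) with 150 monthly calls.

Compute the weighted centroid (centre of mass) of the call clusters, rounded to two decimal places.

The minimiser of Σwᵢ‖p−pᵢ‖² is the weighted centroid p* = (Σwᵢpᵢ)/(Σwᵢ).
Σwᵢ = 193.
Σwᵢxᵢ = 30·2 + 4·9 + 9·8 + 150·5 = 918.
Σwᵢyᵢ = 30·12 + 4·0 + 9·4 + 150·9 = 1746.
x* = 918/193 = 4.76, y* = 1746/193 = 9.05.

(4.76, 9.05)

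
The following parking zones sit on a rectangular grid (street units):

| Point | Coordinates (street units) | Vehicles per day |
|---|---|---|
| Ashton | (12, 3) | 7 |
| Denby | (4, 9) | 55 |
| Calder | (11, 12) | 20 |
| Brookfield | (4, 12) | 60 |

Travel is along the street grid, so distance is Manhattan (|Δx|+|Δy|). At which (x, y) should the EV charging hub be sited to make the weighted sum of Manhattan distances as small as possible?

Manhattan distance separates: Σwᵢ(|x−xᵢ|+|y−yᵢ|) = Σwᵢ|x−xᵢ| + Σwᵢ|y−yᵢ|, so x and y are optimised independently as 1-D weighted medians.
Total weight W = 142; half = 71.
x-coordinate, sorted with cumulative weight:
  x=4 (Denby, w=55) cum 55
  x=4 (Brookfield, w=60) cum 115  ← median
  x=11 (Calder, w=20) cum 135
  x=12 (Ashton, w=7) cum 142
⇒ x* = 4
y-coordinate, sorted with cumulative weight:
  y=3 (Ashton, w=7) cum 7
  y=9 (Denby, w=55) cum 62
  y=12 (Calder, w=20) cum 82  ← median
  y=12 (Brookfield, w=60) cum 142
⇒ y* = 12

(4, 12)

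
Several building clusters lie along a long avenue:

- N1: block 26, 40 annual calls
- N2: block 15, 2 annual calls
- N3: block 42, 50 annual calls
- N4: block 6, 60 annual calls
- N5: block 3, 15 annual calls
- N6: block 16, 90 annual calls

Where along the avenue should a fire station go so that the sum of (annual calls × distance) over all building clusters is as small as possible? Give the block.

For a sum of weighted absolute distances on a line, the optimum is the weighted median (not the mean). Total weight W = 257; half-weight = 128.5.
Sort by position and accumulate weight:
  block 3 (N5, w=15) → cum 15
  block 6 (N4, w=60) → cum 75
  block 15 (N2, w=2) → cum 77
  block 16 (N6, w=90) → cum 167  ≥ 128.5 → median here
  block 26 (N1, w=40) → cum 207
  block 42 (N3, w=50) → cum 257
Optimal location: block 16.

x = 16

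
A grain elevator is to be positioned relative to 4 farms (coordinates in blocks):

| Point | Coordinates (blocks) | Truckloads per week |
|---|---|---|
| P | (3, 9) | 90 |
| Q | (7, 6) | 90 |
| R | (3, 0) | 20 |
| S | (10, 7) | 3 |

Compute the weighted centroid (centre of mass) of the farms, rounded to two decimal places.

The minimiser of Σwᵢ‖p−pᵢ‖² is the weighted centroid p* = (Σwᵢpᵢ)/(Σwᵢ).
Σwᵢ = 203.
Σwᵢxᵢ = 90·3 + 90·7 + 20·3 + 3·10 = 990.
Σwᵢyᵢ = 90·9 + 90·6 + 20·0 + 3·7 = 1371.
x* = 990/203 = 4.88, y* = 1371/203 = 6.75.

(4.88, 6.75)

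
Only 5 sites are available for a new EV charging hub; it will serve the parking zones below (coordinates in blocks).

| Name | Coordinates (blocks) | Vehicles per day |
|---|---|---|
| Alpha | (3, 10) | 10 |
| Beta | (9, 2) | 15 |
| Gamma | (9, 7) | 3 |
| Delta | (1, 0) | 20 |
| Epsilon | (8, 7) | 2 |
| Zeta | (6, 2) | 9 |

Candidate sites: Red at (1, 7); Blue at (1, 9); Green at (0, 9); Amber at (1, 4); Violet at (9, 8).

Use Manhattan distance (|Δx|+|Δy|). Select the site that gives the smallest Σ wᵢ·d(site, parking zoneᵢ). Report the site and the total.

Total weighted distance at each candidate:
  Red (1, 7): total = 513
  Blue (1, 9): total = 591
  Green (0, 9): total = 650
  Amber (1, 4): total = 426
  Violet (9, 8): total = 578
Minimum is at Amber with total 426 blocks.

Amber, total 426 blocks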